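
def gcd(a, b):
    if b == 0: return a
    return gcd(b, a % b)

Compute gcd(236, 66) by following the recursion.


gcd(236, 66) = gcd(66, 38)
gcd(66, 38) = gcd(38, 28)
gcd(38, 28) = gcd(28, 10)
gcd(28, 10) = gcd(10, 8)
gcd(10, 8) = gcd(8, 2)
gcd(8, 2) = gcd(2, 0)
gcd(2, 0) = 2  (base case)

2


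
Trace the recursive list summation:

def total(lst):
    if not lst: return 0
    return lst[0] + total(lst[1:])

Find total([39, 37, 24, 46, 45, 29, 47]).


total([39, 37, 24, 46, 45, 29, 47]) = 39 + total([37, 24, 46, 45, 29, 47])
total([37, 24, 46, 45, 29, 47]) = 37 + total([24, 46, 45, 29, 47])
total([24, 46, 45, 29, 47]) = 24 + total([46, 45, 29, 47])
total([46, 45, 29, 47]) = 46 + total([45, 29, 47])
total([45, 29, 47]) = 45 + total([29, 47])
total([29, 47]) = 29 + total([47])
total([47]) = 47 + total([])
total([]) = 0  (base case)
Total: 39 + 37 + 24 + 46 + 45 + 29 + 47 + 0 = 267

267


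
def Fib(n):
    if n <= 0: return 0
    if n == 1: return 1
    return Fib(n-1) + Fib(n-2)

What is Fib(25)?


Computing Fib(25) bottom-up:
Fib(0) = 0
Fib(1) = 1
Fib(2) = Fib(1) + Fib(0) = 1 + 0 = 1
Fib(3) = Fib(2) + Fib(1) = 1 + 1 = 2
Fib(4) = Fib(3) + Fib(2) = 2 + 1 = 3
Fib(5) = Fib(4) + Fib(3) = 3 + 2 = 5
Fib(6) = Fib(5) + Fib(4) = 5 + 3 = 8
Fib(7) = Fib(6) + Fib(5) = 8 + 5 = 13
Fib(8) = Fib(7) + Fib(6) = 13 + 8 = 21
Fib(9) = Fib(8) + Fib(7) = 21 + 13 = 34
Fib(10) = Fib(9) + Fib(8) = 34 + 21 = 55
Fib(11) = Fib(10) + Fib(9) = 55 + 34 = 89
Fib(12) = Fib(11) + Fib(10) = 89 + 55 = 144
Fib(13) = Fib(12) + Fib(11) = 144 + 89 = 233
Fib(14) = Fib(13) + Fib(12) = 233 + 144 = 377
Fib(15) = Fib(14) + Fib(13) = 377 + 233 = 610
Fib(16) = Fib(15) + Fib(14) = 610 + 377 = 987
Fib(17) = Fib(16) + Fib(15) = 987 + 610 = 1597
Fib(18) = Fib(17) + Fib(16) = 1597 + 987 = 2584
Fib(19) = Fib(18) + Fib(17) = 2584 + 1597 = 4181
Fib(20) = Fib(19) + Fib(18) = 4181 + 2584 = 6765
Fib(21) = Fib(20) + Fib(19) = 6765 + 4181 = 10946
Fib(22) = Fib(21) + Fib(20) = 10946 + 6765 = 17711
Fib(23) = Fib(22) + Fib(21) = 17711 + 10946 = 28657
Fib(24) = Fib(23) + Fib(22) = 28657 + 17711 = 46368
Fib(25) = Fib(24) + Fib(23) = 46368 + 28657 = 75025

75025


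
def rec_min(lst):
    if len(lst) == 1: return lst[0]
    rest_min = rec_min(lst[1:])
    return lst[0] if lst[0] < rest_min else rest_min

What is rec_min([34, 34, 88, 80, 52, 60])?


rec_min([34, 34, 88, 80, 52, 60]): compare 34 with rec_min([34, 88, 80, 52, 60])
rec_min([34, 88, 80, 52, 60]): compare 34 with rec_min([88, 80, 52, 60])
rec_min([88, 80, 52, 60]): compare 88 with rec_min([80, 52, 60])
rec_min([80, 52, 60]): compare 80 with rec_min([52, 60])
rec_min([52, 60]): compare 52 with rec_min([60])
rec_min([60]) = 60  (base case)
Compare 52 with 60 -> 52
Compare 80 with 52 -> 52
Compare 88 with 52 -> 52
Compare 34 with 52 -> 34
Compare 34 with 34 -> 34

34


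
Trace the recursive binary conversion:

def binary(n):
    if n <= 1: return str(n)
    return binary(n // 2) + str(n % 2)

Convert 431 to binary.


binary(431) = binary(215) + '1'
binary(215) = binary(107) + '1'
binary(107) = binary(53) + '1'
binary(53) = binary(26) + '1'
binary(26) = binary(13) + '0'
binary(13) = binary(6) + '1'
binary(6) = binary(3) + '0'
binary(3) = binary(1) + '1'
binary(1) = '1'  (base case)
Concatenating: '1' + '1' + '0' + '1' + '0' + '1' + '1' + '1' + '1' = '110101111'

110101111


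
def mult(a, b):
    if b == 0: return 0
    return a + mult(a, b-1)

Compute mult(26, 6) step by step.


mult(26, 6) = 26 + mult(26, 5)
mult(26, 5) = 26 + mult(26, 4)
mult(26, 4) = 26 + mult(26, 3)
mult(26, 3) = 26 + mult(26, 2)
mult(26, 2) = 26 + mult(26, 1)
mult(26, 1) = 26 + mult(26, 0)
mult(26, 0) = 0  (base case)
Total: 26 + 26 + 26 + 26 + 26 + 26 + 0 = 156

156


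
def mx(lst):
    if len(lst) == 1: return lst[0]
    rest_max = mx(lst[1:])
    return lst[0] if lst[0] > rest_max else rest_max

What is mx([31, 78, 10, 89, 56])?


mx([31, 78, 10, 89, 56]): compare 31 with mx([78, 10, 89, 56])
mx([78, 10, 89, 56]): compare 78 with mx([10, 89, 56])
mx([10, 89, 56]): compare 10 with mx([89, 56])
mx([89, 56]): compare 89 with mx([56])
mx([56]) = 56  (base case)
Compare 89 with 56 -> 89
Compare 10 with 89 -> 89
Compare 78 with 89 -> 89
Compare 31 with 89 -> 89

89


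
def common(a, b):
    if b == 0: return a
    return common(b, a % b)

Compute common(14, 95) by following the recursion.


common(14, 95) = common(95, 14)
common(95, 14) = common(14, 11)
common(14, 11) = common(11, 3)
common(11, 3) = common(3, 2)
common(3, 2) = common(2, 1)
common(2, 1) = common(1, 0)
common(1, 0) = 1  (base case)

1


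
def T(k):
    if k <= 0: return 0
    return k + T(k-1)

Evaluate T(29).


T(29)
= 29 + 28 + 27 + 26 + 25 + 24 + 23 + 22 + 21 + 20 + 19 + 18 + 17 + 16 + 15 + 14 + 13 + 12 + 11 + 10 + 9 + 8 + 7 + 6 + 5 + 4 + 3 + 2 + 1 + T(0)
= 29 + 28 + 27 + 26 + 25 + 24 + 23 + 22 + 21 + 20 + 19 + 18 + 17 + 16 + 15 + 14 + 13 + 12 + 11 + 10 + 9 + 8 + 7 + 6 + 5 + 4 + 3 + 2 + 1 + 0
= 435

435


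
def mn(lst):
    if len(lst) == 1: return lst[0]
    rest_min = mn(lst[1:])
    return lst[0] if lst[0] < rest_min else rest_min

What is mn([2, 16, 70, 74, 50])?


mn([2, 16, 70, 74, 50]): compare 2 with mn([16, 70, 74, 50])
mn([16, 70, 74, 50]): compare 16 with mn([70, 74, 50])
mn([70, 74, 50]): compare 70 with mn([74, 50])
mn([74, 50]): compare 74 with mn([50])
mn([50]) = 50  (base case)
Compare 74 with 50 -> 50
Compare 70 with 50 -> 50
Compare 16 with 50 -> 16
Compare 2 with 16 -> 2

2


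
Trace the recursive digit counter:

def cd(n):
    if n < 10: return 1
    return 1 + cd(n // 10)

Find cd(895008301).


cd(895008301) = 1 + cd(89500830)
cd(89500830) = 1 + cd(8950083)
cd(8950083) = 1 + cd(895008)
cd(895008) = 1 + cd(89500)
cd(89500) = 1 + cd(8950)
cd(8950) = 1 + cd(895)
cd(895) = 1 + cd(89)
cd(89) = 1 + cd(8)
cd(8) = 1  (base case: 8 < 10)
Unwinding: 1 + 1 + 1 + 1 + 1 + 1 + 1 + 1 + 1 = 9

9


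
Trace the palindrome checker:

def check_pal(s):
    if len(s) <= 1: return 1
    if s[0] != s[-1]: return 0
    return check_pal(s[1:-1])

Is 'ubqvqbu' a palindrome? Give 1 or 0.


check_pal('ubqvqbu'): s[0]='u' == s[-1]='u' -> check check_pal('bqvqb')
check_pal('bqvqb'): s[0]='b' == s[-1]='b' -> check check_pal('qvq')
check_pal('qvq'): s[0]='q' == s[-1]='q' -> check check_pal('v')
check_pal('v'): len <= 1 -> return 1  (base case)
Result: 1 (palindrome)

1


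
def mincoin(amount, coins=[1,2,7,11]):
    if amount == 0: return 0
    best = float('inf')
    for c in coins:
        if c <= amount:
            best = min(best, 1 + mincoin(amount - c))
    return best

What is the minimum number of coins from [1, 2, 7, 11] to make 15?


Building up with DP:
mincoin(0) = 0
mincoin(1) = min(1+mincoin(0)=1+0=1) = 1
mincoin(2) = min(1+mincoin(1)=1+1=2, 1+mincoin(0)=1+0=1) = 1
mincoin(3) = min(1+mincoin(2)=1+1=2, 1+mincoin(1)=1+1=2) = 2
mincoin(4) = min(1+mincoin(3)=1+2=3, 1+mincoin(2)=1+1=2) = 2
mincoin(5) = min(1+mincoin(4)=1+2=3, 1+mincoin(3)=1+2=3) = 3
mincoin(6) = min(1+mincoin(5)=1+3=4, 1+mincoin(4)=1+2=3) = 3
mincoin(7) = min(1+mincoin(6)=1+3=4, 1+mincoin(5)=1+3=4, 1+mincoin(0)=1+0=1) = 1
mincoin(8) = min(1+mincoin(7)=1+1=2, 1+mincoin(6)=1+3=4, 1+mincoin(1)=1+1=2) = 2
mincoin(9) = min(1+mincoin(8)=1+2=3, 1+mincoin(7)=1+1=2, 1+mincoin(2)=1+1=2) = 2
mincoin(10) = min(1+mincoin(9)=1+2=3, 1+mincoin(8)=1+2=3, 1+mincoin(3)=1+2=3) = 3
mincoin(11) = min(1+mincoin(10)=1+3=4, 1+mincoin(9)=1+2=3, 1+mincoin(4)=1+2=3, 1+mincoin(0)=1+0=1) = 1
mincoin(12) = min(1+mincoin(11)=1+1=2, 1+mincoin(10)=1+3=4, 1+mincoin(5)=1+3=4, 1+mincoin(1)=1+1=2) = 2
mincoin(13) = min(1+mincoin(12)=1+2=3, 1+mincoin(11)=1+1=2, 1+mincoin(6)=1+3=4, 1+mincoin(2)=1+1=2) = 2
mincoin(14) = min(1+mincoin(13)=1+2=3, 1+mincoin(12)=1+2=3, 1+mincoin(7)=1+1=2, 1+mincoin(3)=1+2=3) = 2
mincoin(15) = min(1+mincoin(14)=1+2=3, 1+mincoin(13)=1+2=3, 1+mincoin(8)=1+2=3, 1+mincoin(4)=1+2=3) = 3

3


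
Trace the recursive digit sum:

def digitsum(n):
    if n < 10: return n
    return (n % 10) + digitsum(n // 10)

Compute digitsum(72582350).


digitsum(72582350) = 0 + digitsum(7258235)
digitsum(7258235) = 5 + digitsum(725823)
digitsum(725823) = 3 + digitsum(72582)
digitsum(72582) = 2 + digitsum(7258)
digitsum(7258) = 8 + digitsum(725)
digitsum(725) = 5 + digitsum(72)
digitsum(72) = 2 + digitsum(7)
digitsum(7) = 7  (base case)
Total: 0 + 5 + 3 + 2 + 8 + 5 + 2 + 7 = 32

32


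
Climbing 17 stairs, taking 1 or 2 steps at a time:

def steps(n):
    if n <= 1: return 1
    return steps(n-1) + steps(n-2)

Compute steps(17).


Building up from base cases:
steps(0) = 1
steps(1) = 1
steps(2) = steps(1) + steps(0) = 1 + 1 = 2
steps(3) = steps(2) + steps(1) = 2 + 1 = 3
steps(4) = steps(3) + steps(2) = 3 + 2 = 5
steps(5) = steps(4) + steps(3) = 5 + 3 = 8
steps(6) = steps(5) + steps(4) = 8 + 5 = 13
steps(7) = steps(6) + steps(5) = 13 + 8 = 21
steps(8) = steps(7) + steps(6) = 21 + 13 = 34
steps(9) = steps(8) + steps(7) = 34 + 21 = 55
steps(10) = steps(9) + steps(8) = 55 + 34 = 89
steps(11) = steps(10) + steps(9) = 89 + 55 = 144
steps(12) = steps(11) + steps(10) = 144 + 89 = 233
steps(13) = steps(12) + steps(11) = 233 + 144 = 377
steps(14) = steps(13) + steps(12) = 377 + 233 = 610
steps(15) = steps(14) + steps(13) = 610 + 377 = 987
steps(16) = steps(15) + steps(14) = 987 + 610 = 1597
steps(17) = steps(16) + steps(15) = 1597 + 987 = 2584

2584


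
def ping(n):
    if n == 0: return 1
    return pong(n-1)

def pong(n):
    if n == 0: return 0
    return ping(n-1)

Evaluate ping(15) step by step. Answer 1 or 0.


ping(15) = pong(14)
pong(14) = ping(13)
ping(13) = pong(12)
pong(12) = ping(11)
ping(11) = pong(10)
pong(10) = ping(9)
ping(9) = pong(8)
pong(8) = ping(7)
ping(7) = pong(6)
pong(6) = ping(5)
ping(5) = pong(4)
pong(4) = ping(3)
ping(3) = pong(2)
pong(2) = ping(1)
ping(1) = pong(0)
pong(0) = 0  (base case)
Result: 0

0


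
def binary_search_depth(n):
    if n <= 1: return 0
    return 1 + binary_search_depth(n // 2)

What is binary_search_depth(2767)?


2767 / 2 = 1383
1383 / 2 = 691
691 / 2 = 345
345 / 2 = 172
172 / 2 = 86
86 / 2 = 43
43 / 2 = 21
21 / 2 = 10
10 / 2 = 5
5 / 2 = 2
2 / 2 = 1
Reached 1 after 11 halvings

11


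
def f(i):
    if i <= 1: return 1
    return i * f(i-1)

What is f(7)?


f(7)
= 7 * f(6)
= 7 * 6 * f(5)
= 7 * 6 * 5 * f(4)
= 7 * 6 * 5 * 4 * f(3)
= 7 * 6 * 5 * 4 * 3 * f(2)
= 7 * 6 * 5 * 4 * 3 * 2 * f(1)
= 7 * 6 * 5 * 4 * 3 * 2 * 1
= 5040

5040


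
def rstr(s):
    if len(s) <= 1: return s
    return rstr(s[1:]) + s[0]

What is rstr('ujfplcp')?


rstr('ujfplcp') = rstr('jfplcp') + 'u'
rstr('jfplcp') = rstr('fplcp') + 'j'
rstr('fplcp') = rstr('plcp') + 'f'
rstr('plcp') = rstr('lcp') + 'p'
rstr('lcp') = rstr('cp') + 'l'
rstr('cp') = rstr('p') + 'c'
rstr('p') = 'p'  (base case)
Concatenating: 'p' + 'c' + 'l' + 'p' + 'f' + 'j' + 'u' = 'pclpfju'

pclpfju


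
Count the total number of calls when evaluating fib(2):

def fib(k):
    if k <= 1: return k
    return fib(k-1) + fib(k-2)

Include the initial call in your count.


Let C(n) = total calls for fib(n)
C(0) = 1, C(1) = 1
C(2) = 1 + C(1) + C(0) = 1 + 1 + 1 = 3

3


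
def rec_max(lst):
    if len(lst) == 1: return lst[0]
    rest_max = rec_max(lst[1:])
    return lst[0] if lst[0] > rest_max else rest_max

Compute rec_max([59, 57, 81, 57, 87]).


rec_max([59, 57, 81, 57, 87]): compare 59 with rec_max([57, 81, 57, 87])
rec_max([57, 81, 57, 87]): compare 57 with rec_max([81, 57, 87])
rec_max([81, 57, 87]): compare 81 with rec_max([57, 87])
rec_max([57, 87]): compare 57 with rec_max([87])
rec_max([87]) = 87  (base case)
Compare 57 with 87 -> 87
Compare 81 with 87 -> 87
Compare 57 with 87 -> 87
Compare 59 with 87 -> 87

87


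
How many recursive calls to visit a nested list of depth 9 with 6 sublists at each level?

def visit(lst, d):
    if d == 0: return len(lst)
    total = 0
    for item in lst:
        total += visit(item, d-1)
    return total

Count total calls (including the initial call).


At depth 0 (root): 1 call
At depth 1: each of 1 parents calls visit on 6 children = 6 calls
At depth 2: each of 6 parents calls visit on 6 children = 36 calls
At depth 3: each of 36 parents calls visit on 6 children = 216 calls
At depth 4: each of 216 parents calls visit on 6 children = 1296 calls
At depth 5: each of 1296 parents calls visit on 6 children = 7776 calls
At depth 6: each of 7776 parents calls visit on 6 children = 46656 calls
At depth 7: each of 46656 parents calls visit on 6 children = 279936 calls
At depth 8: each of 279936 parents calls visit on 6 children = 1679616 calls
At depth 9: each of 1679616 parents calls visit on 6 children = 10077696 calls
Total: 1 + 6 + 36 + 216 + 1296 + 7776 + 46656 + 279936 + 1679616 + 10077696 = 12093235

12093235


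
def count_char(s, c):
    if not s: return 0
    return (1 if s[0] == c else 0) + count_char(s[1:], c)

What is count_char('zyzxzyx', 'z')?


s[0]='z' == 'z' -> 1
s[0]='y' != 'z' -> 0
s[0]='z' == 'z' -> 1
s[0]='x' != 'z' -> 0
s[0]='z' == 'z' -> 1
s[0]='y' != 'z' -> 0
s[0]='x' != 'z' -> 0
Sum: 1 + 0 + 1 + 0 + 1 + 0 + 0 = 3

3


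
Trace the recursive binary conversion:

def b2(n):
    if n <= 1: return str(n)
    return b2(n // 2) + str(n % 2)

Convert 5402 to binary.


b2(5402) = b2(2701) + '0'
b2(2701) = b2(1350) + '1'
b2(1350) = b2(675) + '0'
b2(675) = b2(337) + '1'
b2(337) = b2(168) + '1'
b2(168) = b2(84) + '0'
b2(84) = b2(42) + '0'
b2(42) = b2(21) + '0'
b2(21) = b2(10) + '1'
b2(10) = b2(5) + '0'
b2(5) = b2(2) + '1'
b2(2) = b2(1) + '0'
b2(1) = '1'  (base case)
Concatenating: '1' + '0' + '1' + '0' + '1' + '0' + '0' + '0' + '1' + '1' + '0' + '1' + '0' = '1010100011010'

1010100011010


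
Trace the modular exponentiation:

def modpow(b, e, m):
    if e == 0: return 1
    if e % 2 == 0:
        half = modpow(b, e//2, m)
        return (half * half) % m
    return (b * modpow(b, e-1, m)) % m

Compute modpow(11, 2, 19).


modpow(11, 2, 19): e is even, compute modpow(11, 1, 19)
  modpow(11, 1, 19): e is odd, compute modpow(11, 0, 19)
    modpow(11, 0, 19) = 1
  (11 * 1) % 19 = 11
half=11, (11*11) % 19 = 7

7


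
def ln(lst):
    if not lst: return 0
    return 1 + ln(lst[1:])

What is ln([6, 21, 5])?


ln([6, 21, 5]) = 1 + ln([21, 5])
ln([21, 5]) = 1 + ln([5])
ln([5]) = 1 + ln([])
ln([]) = 0  (base case)
Unwinding: 1 + 1 + 1 + 0 = 3

3


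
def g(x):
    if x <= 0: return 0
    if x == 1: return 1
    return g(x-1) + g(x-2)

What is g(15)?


Computing g(15) bottom-up:
g(0) = 0
g(1) = 1
g(2) = g(1) + g(0) = 1 + 0 = 1
g(3) = g(2) + g(1) = 1 + 1 = 2
g(4) = g(3) + g(2) = 2 + 1 = 3
g(5) = g(4) + g(3) = 3 + 2 = 5
g(6) = g(5) + g(4) = 5 + 3 = 8
g(7) = g(6) + g(5) = 8 + 5 = 13
g(8) = g(7) + g(6) = 13 + 8 = 21
g(9) = g(8) + g(7) = 21 + 13 = 34
g(10) = g(9) + g(8) = 34 + 21 = 55
g(11) = g(10) + g(9) = 55 + 34 = 89
g(12) = g(11) + g(10) = 89 + 55 = 144
g(13) = g(12) + g(11) = 144 + 89 = 233
g(14) = g(13) + g(12) = 233 + 144 = 377
g(15) = g(14) + g(13) = 377 + 233 = 610

610


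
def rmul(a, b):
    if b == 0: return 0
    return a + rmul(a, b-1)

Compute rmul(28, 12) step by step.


rmul(28, 12) = 28 + rmul(28, 11)
rmul(28, 11) = 28 + rmul(28, 10)
rmul(28, 10) = 28 + rmul(28, 9)
rmul(28, 9) = 28 + rmul(28, 8)
rmul(28, 8) = 28 + rmul(28, 7)
rmul(28, 7) = 28 + rmul(28, 6)
rmul(28, 6) = 28 + rmul(28, 5)
rmul(28, 5) = 28 + rmul(28, 4)
rmul(28, 4) = 28 + rmul(28, 3)
rmul(28, 3) = 28 + rmul(28, 2)
rmul(28, 2) = 28 + rmul(28, 1)
rmul(28, 1) = 28 + rmul(28, 0)
rmul(28, 0) = 0  (base case)
Total: 28 + 28 + 28 + 28 + 28 + 28 + 28 + 28 + 28 + 28 + 28 + 28 + 0 = 336

336


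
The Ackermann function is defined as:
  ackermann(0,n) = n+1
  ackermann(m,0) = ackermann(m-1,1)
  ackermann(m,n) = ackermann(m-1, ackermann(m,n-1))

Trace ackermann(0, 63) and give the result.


ackermann(0, 63) = 64
Result: ackermann(0, 63) = 64

64


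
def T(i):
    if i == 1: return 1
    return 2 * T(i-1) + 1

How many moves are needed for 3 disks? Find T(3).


T(3) = 2 * T(2) + 1
T(2) = 2 * T(1) + 1
T(1) = 1  (base case)
T(2) = 2 * 1 + 1 = 3
T(3) = 2 * 3 + 1 = 7

7


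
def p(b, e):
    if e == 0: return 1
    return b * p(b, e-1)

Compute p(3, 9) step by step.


p(3, 9)
= 3 * p(3, 8)
= 3 * 3 * p(3, 7)
= 3 * 3 * 3 * p(3, 6)
= 3 * 3 * 3 * 3 * p(3, 5)
= 3 * 3 * 3 * 3 * 3 * p(3, 4)
= 3 * 3 * 3 * 3 * 3 * 3 * p(3, 3)
= 3 * 3 * 3 * 3 * 3 * 3 * 3 * p(3, 2)
= 3 * 3 * 3 * 3 * 3 * 3 * 3 * 3 * p(3, 1)
= 3 * 3 * 3 * 3 * 3 * 3 * 3 * 3 * 3 * p(3, 0)
= 3 * 3 * 3 * 3 * 3 * 3 * 3 * 3 * 3 * 1
= 19683

19683


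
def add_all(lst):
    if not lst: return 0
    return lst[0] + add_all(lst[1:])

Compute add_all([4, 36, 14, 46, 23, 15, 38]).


add_all([4, 36, 14, 46, 23, 15, 38]) = 4 + add_all([36, 14, 46, 23, 15, 38])
add_all([36, 14, 46, 23, 15, 38]) = 36 + add_all([14, 46, 23, 15, 38])
add_all([14, 46, 23, 15, 38]) = 14 + add_all([46, 23, 15, 38])
add_all([46, 23, 15, 38]) = 46 + add_all([23, 15, 38])
add_all([23, 15, 38]) = 23 + add_all([15, 38])
add_all([15, 38]) = 15 + add_all([38])
add_all([38]) = 38 + add_all([])
add_all([]) = 0  (base case)
Total: 4 + 36 + 14 + 46 + 23 + 15 + 38 + 0 = 176

176


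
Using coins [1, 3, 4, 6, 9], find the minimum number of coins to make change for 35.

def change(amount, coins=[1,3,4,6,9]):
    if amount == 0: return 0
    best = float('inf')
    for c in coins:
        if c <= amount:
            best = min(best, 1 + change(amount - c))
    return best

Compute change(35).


Building up with DP:
change(0) = 0
change(1) = min(1+change(0)=1+0=1) = 1
change(2) = min(1+change(1)=1+1=2) = 2
change(3) = min(1+change(2)=1+2=3, 1+change(0)=1+0=1) = 1
change(4) = min(1+change(3)=1+1=2, 1+change(1)=1+1=2, 1+change(0)=1+0=1) = 1
change(5) = min(1+change(4)=1+1=2, 1+change(2)=1+2=3, 1+change(1)=1+1=2) = 2
change(6) = min(1+change(5)=1+2=3, 1+change(3)=1+1=2, 1+change(2)=1+2=3, 1+change(0)=1+0=1) = 1
change(7) = min(1+change(6)=1+1=2, 1+change(4)=1+1=2, 1+change(3)=1+1=2, 1+change(1)=1+1=2) = 2
change(8) = min(1+change(7)=1+2=3, 1+change(5)=1+2=3, 1+change(4)=1+1=2, 1+change(2)=1+2=3) = 2
change(9) = min(1+change(8)=1+2=3, 1+change(6)=1+1=2, 1+change(5)=1+2=3, 1+change(3)=1+1=2, 1+change(0)=1+0=1) = 1
change(10) = min(1+change(9)=1+1=2, 1+change(7)=1+2=3, 1+change(6)=1+1=2, 1+change(4)=1+1=2, 1+change(1)=1+1=2) = 2
change(11) = min(1+change(10)=1+2=3, 1+change(8)=1+2=3, 1+change(7)=1+2=3, 1+change(5)=1+2=3, 1+change(2)=1+2=3) = 3
change(12) = min(1+change(11)=1+3=4, 1+change(9)=1+1=2, 1+change(8)=1+2=3, 1+change(6)=1+1=2, 1+change(3)=1+1=2) = 2
change(13) = min(1+change(12)=1+2=3, 1+change(10)=1+2=3, 1+change(9)=1+1=2, 1+change(7)=1+2=3, 1+change(4)=1+1=2) = 2
change(14) = min(1+change(13)=1+2=3, 1+change(11)=1+3=4, 1+change(10)=1+2=3, 1+change(8)=1+2=3, 1+change(5)=1+2=3) = 3
change(15) = min(1+change(14)=1+3=4, 1+change(12)=1+2=3, 1+change(11)=1+3=4, 1+change(9)=1+1=2, 1+change(6)=1+1=2) = 2
change(16) = min(1+change(15)=1+2=3, 1+change(13)=1+2=3, 1+change(12)=1+2=3, 1+change(10)=1+2=3, 1+change(7)=1+2=3) = 3
change(17) = min(1+change(16)=1+3=4, 1+change(14)=1+3=4, 1+change(13)=1+2=3, 1+change(11)=1+3=4, 1+change(8)=1+2=3) = 3
change(18) = min(1+change(17)=1+3=4, 1+change(15)=1+2=3, 1+change(14)=1+3=4, 1+change(12)=1+2=3, 1+change(9)=1+1=2) = 2
change(19) = min(1+change(18)=1+2=3, 1+change(16)=1+3=4, 1+change(15)=1+2=3, 1+change(13)=1+2=3, 1+change(10)=1+2=3) = 3
change(20) = min(1+change(19)=1+3=4, 1+change(17)=1+3=4, 1+change(16)=1+3=4, 1+change(14)=1+3=4, 1+change(11)=1+3=4) = 4
change(21) = min(1+change(20)=1+4=5, 1+change(18)=1+2=3, 1+change(17)=1+3=4, 1+change(15)=1+2=3, 1+change(12)=1+2=3) = 3
change(22) = min(1+change(21)=1+3=4, 1+change(19)=1+3=4, 1+change(18)=1+2=3, 1+change(16)=1+3=4, 1+change(13)=1+2=3) = 3
change(23) = min(1+change(22)=1+3=4, 1+change(20)=1+4=5, 1+change(19)=1+3=4, 1+change(17)=1+3=4, 1+change(14)=1+3=4) = 4
change(24) = min(1+change(23)=1+4=5, 1+change(21)=1+3=4, 1+change(20)=1+4=5, 1+change(18)=1+2=3, 1+change(15)=1+2=3) = 3
change(25) = min(1+change(24)=1+3=4, 1+change(22)=1+3=4, 1+change(21)=1+3=4, 1+change(19)=1+3=4, 1+change(16)=1+3=4) = 4
change(26) = min(1+change(25)=1+4=5, 1+change(23)=1+4=5, 1+change(22)=1+3=4, 1+change(20)=1+4=5, 1+change(17)=1+3=4) = 4
change(27) = min(1+change(26)=1+4=5, 1+change(24)=1+3=4, 1+change(23)=1+4=5, 1+change(21)=1+3=4, 1+change(18)=1+2=3) = 3
change(28) = min(1+change(27)=1+3=4, 1+change(25)=1+4=5, 1+change(24)=1+3=4, 1+change(22)=1+3=4, 1+change(19)=1+3=4) = 4
change(29) = min(1+change(28)=1+4=5, 1+change(26)=1+4=5, 1+change(25)=1+4=5, 1+change(23)=1+4=5, 1+change(20)=1+4=5) = 5
change(30) = min(1+change(29)=1+5=6, 1+change(27)=1+3=4, 1+change(26)=1+4=5, 1+change(24)=1+3=4, 1+change(21)=1+3=4) = 4
change(31) = min(1+change(30)=1+4=5, 1+change(28)=1+4=5, 1+change(27)=1+3=4, 1+change(25)=1+4=5, 1+change(22)=1+3=4) = 4
change(32) = min(1+change(31)=1+4=5, 1+change(29)=1+5=6, 1+change(28)=1+4=5, 1+change(26)=1+4=5, 1+change(23)=1+4=5) = 5
change(33) = min(1+change(32)=1+5=6, 1+change(30)=1+4=5, 1+change(29)=1+5=6, 1+change(27)=1+3=4, 1+change(24)=1+3=4) = 4
change(34) = min(1+change(33)=1+4=5, 1+change(31)=1+4=5, 1+change(30)=1+4=5, 1+change(28)=1+4=5, 1+change(25)=1+4=5) = 5
change(35) = min(1+change(34)=1+5=6, 1+change(32)=1+5=6, 1+change(31)=1+4=5, 1+change(29)=1+5=6, 1+change(26)=1+4=5) = 5

5


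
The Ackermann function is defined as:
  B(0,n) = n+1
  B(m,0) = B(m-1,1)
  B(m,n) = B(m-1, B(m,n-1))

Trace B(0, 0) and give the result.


B(0, 0) = 1
Result: B(0, 0) = 1

1


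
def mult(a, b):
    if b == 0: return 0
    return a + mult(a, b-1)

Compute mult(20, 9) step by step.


mult(20, 9) = 20 + mult(20, 8)
mult(20, 8) = 20 + mult(20, 7)
mult(20, 7) = 20 + mult(20, 6)
mult(20, 6) = 20 + mult(20, 5)
mult(20, 5) = 20 + mult(20, 4)
mult(20, 4) = 20 + mult(20, 3)
mult(20, 3) = 20 + mult(20, 2)
mult(20, 2) = 20 + mult(20, 1)
mult(20, 1) = 20 + mult(20, 0)
mult(20, 0) = 0  (base case)
Total: 20 + 20 + 20 + 20 + 20 + 20 + 20 + 20 + 20 + 0 = 180

180


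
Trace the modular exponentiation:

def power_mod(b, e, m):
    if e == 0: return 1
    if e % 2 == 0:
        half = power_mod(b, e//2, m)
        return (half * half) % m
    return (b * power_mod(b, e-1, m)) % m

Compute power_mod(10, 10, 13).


power_mod(10, 10, 13): e is even, compute power_mod(10, 5, 13)
  power_mod(10, 5, 13): e is odd, compute power_mod(10, 4, 13)
    power_mod(10, 4, 13): e is even, compute power_mod(10, 2, 13)
      power_mod(10, 2, 13): e is even, compute power_mod(10, 1, 13)
        power_mod(10, 1, 13): e is odd, compute power_mod(10, 0, 13)
          power_mod(10, 0, 13) = 1
        (10 * 1) % 13 = 10
      half=10, (10*10) % 13 = 9
    half=9, (9*9) % 13 = 3
  (10 * 3) % 13 = 4
half=4, (4*4) % 13 = 3

3


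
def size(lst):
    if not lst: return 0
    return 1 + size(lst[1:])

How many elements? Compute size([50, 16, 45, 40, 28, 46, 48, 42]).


size([50, 16, 45, 40, 28, 46, 48, 42]) = 1 + size([16, 45, 40, 28, 46, 48, 42])
size([16, 45, 40, 28, 46, 48, 42]) = 1 + size([45, 40, 28, 46, 48, 42])
size([45, 40, 28, 46, 48, 42]) = 1 + size([40, 28, 46, 48, 42])
size([40, 28, 46, 48, 42]) = 1 + size([28, 46, 48, 42])
size([28, 46, 48, 42]) = 1 + size([46, 48, 42])
size([46, 48, 42]) = 1 + size([48, 42])
size([48, 42]) = 1 + size([42])
size([42]) = 1 + size([])
size([]) = 0  (base case)
Unwinding: 1 + 1 + 1 + 1 + 1 + 1 + 1 + 1 + 0 = 8

8


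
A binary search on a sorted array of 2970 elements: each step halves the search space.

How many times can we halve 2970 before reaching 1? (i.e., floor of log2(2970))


2970 / 2 = 1485
1485 / 2 = 742
742 / 2 = 371
371 / 2 = 185
185 / 2 = 92
92 / 2 = 46
46 / 2 = 23
23 / 2 = 11
11 / 2 = 5
5 / 2 = 2
2 / 2 = 1
Reached 1 after 11 halvings

11


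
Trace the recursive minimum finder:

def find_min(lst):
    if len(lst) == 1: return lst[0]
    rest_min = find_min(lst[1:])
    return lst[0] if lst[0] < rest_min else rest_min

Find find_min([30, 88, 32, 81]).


find_min([30, 88, 32, 81]): compare 30 with find_min([88, 32, 81])
find_min([88, 32, 81]): compare 88 with find_min([32, 81])
find_min([32, 81]): compare 32 with find_min([81])
find_min([81]) = 81  (base case)
Compare 32 with 81 -> 32
Compare 88 with 32 -> 32
Compare 30 with 32 -> 30

30


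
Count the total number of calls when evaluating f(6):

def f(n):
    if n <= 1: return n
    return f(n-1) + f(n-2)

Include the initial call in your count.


Let C(n) = total calls for f(n)
C(0) = 1, C(1) = 1
C(2) = 1 + C(1) + C(0) = 1 + 1 + 1 = 3
C(3) = 1 + C(2) + C(1) = 1 + 3 + 1 = 5
C(4) = 1 + C(3) + C(2) = 1 + 5 + 3 = 9
C(5) = 1 + C(4) + C(3) = 1 + 9 + 5 = 15
C(6) = 1 + C(5) + C(4) = 1 + 15 + 9 = 25

25


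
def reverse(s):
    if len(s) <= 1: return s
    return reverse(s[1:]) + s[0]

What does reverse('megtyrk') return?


reverse('megtyrk') = reverse('egtyrk') + 'm'
reverse('egtyrk') = reverse('gtyrk') + 'e'
reverse('gtyrk') = reverse('tyrk') + 'g'
reverse('tyrk') = reverse('yrk') + 't'
reverse('yrk') = reverse('rk') + 'y'
reverse('rk') = reverse('k') + 'r'
reverse('k') = 'k'  (base case)
Concatenating: 'k' + 'r' + 'y' + 't' + 'g' + 'e' + 'm' = 'krytgem'

krytgem


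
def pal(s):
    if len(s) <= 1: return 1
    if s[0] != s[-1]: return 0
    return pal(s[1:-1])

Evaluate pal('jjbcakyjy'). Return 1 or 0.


pal('jjbcakyjy'): s[0]='j' != s[-1]='y' -> return 0
Result: 0 (not a palindrome)

0


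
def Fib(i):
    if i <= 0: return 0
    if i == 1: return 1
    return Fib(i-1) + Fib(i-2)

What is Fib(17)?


Computing Fib(17) bottom-up:
Fib(0) = 0
Fib(1) = 1
Fib(2) = Fib(1) + Fib(0) = 1 + 0 = 1
Fib(3) = Fib(2) + Fib(1) = 1 + 1 = 2
Fib(4) = Fib(3) + Fib(2) = 2 + 1 = 3
Fib(5) = Fib(4) + Fib(3) = 3 + 2 = 5
Fib(6) = Fib(5) + Fib(4) = 5 + 3 = 8
Fib(7) = Fib(6) + Fib(5) = 8 + 5 = 13
Fib(8) = Fib(7) + Fib(6) = 13 + 8 = 21
Fib(9) = Fib(8) + Fib(7) = 21 + 13 = 34
Fib(10) = Fib(9) + Fib(8) = 34 + 21 = 55
Fib(11) = Fib(10) + Fib(9) = 55 + 34 = 89
Fib(12) = Fib(11) + Fib(10) = 89 + 55 = 144
Fib(13) = Fib(12) + Fib(11) = 144 + 89 = 233
Fib(14) = Fib(13) + Fib(12) = 233 + 144 = 377
Fib(15) = Fib(14) + Fib(13) = 377 + 233 = 610
Fib(16) = Fib(15) + Fib(14) = 610 + 377 = 987
Fib(17) = Fib(16) + Fib(15) = 987 + 610 = 1597

1597


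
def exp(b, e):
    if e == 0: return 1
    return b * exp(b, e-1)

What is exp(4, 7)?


exp(4, 7)
= 4 * exp(4, 6)
= 4 * 4 * exp(4, 5)
= 4 * 4 * 4 * exp(4, 4)
= 4 * 4 * 4 * 4 * exp(4, 3)
= 4 * 4 * 4 * 4 * 4 * exp(4, 2)
= 4 * 4 * 4 * 4 * 4 * 4 * exp(4, 1)
= 4 * 4 * 4 * 4 * 4 * 4 * 4 * exp(4, 0)
= 4 * 4 * 4 * 4 * 4 * 4 * 4 * 1
= 16384

16384


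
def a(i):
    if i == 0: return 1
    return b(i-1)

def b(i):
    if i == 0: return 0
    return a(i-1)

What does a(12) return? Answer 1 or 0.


a(12) = b(11)
b(11) = a(10)
a(10) = b(9)
b(9) = a(8)
a(8) = b(7)
b(7) = a(6)
a(6) = b(5)
b(5) = a(4)
a(4) = b(3)
b(3) = a(2)
a(2) = b(1)
b(1) = a(0)
a(0) = 1  (base case)
Result: 1

1


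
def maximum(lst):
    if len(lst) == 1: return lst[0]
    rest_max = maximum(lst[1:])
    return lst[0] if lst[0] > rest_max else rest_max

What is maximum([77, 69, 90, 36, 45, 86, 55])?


maximum([77, 69, 90, 36, 45, 86, 55]): compare 77 with maximum([69, 90, 36, 45, 86, 55])
maximum([69, 90, 36, 45, 86, 55]): compare 69 with maximum([90, 36, 45, 86, 55])
maximum([90, 36, 45, 86, 55]): compare 90 with maximum([36, 45, 86, 55])
maximum([36, 45, 86, 55]): compare 36 with maximum([45, 86, 55])
maximum([45, 86, 55]): compare 45 with maximum([86, 55])
maximum([86, 55]): compare 86 with maximum([55])
maximum([55]) = 55  (base case)
Compare 86 with 55 -> 86
Compare 45 with 86 -> 86
Compare 36 with 86 -> 86
Compare 90 with 86 -> 90
Compare 69 with 90 -> 90
Compare 77 with 90 -> 90

90


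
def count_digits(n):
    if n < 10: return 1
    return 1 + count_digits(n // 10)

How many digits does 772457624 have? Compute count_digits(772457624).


count_digits(772457624) = 1 + count_digits(77245762)
count_digits(77245762) = 1 + count_digits(7724576)
count_digits(7724576) = 1 + count_digits(772457)
count_digits(772457) = 1 + count_digits(77245)
count_digits(77245) = 1 + count_digits(7724)
count_digits(7724) = 1 + count_digits(772)
count_digits(772) = 1 + count_digits(77)
count_digits(77) = 1 + count_digits(7)
count_digits(7) = 1  (base case: 7 < 10)
Unwinding: 1 + 1 + 1 + 1 + 1 + 1 + 1 + 1 + 1 = 9

9


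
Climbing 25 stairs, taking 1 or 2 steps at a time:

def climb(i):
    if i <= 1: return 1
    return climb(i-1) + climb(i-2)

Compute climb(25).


Building up from base cases:
climb(0) = 1
climb(1) = 1
climb(2) = climb(1) + climb(0) = 1 + 1 = 2
climb(3) = climb(2) + climb(1) = 2 + 1 = 3
climb(4) = climb(3) + climb(2) = 3 + 2 = 5
climb(5) = climb(4) + climb(3) = 5 + 3 = 8
climb(6) = climb(5) + climb(4) = 8 + 5 = 13
climb(7) = climb(6) + climb(5) = 13 + 8 = 21
climb(8) = climb(7) + climb(6) = 21 + 13 = 34
climb(9) = climb(8) + climb(7) = 34 + 21 = 55
climb(10) = climb(9) + climb(8) = 55 + 34 = 89
climb(11) = climb(10) + climb(9) = 89 + 55 = 144
climb(12) = climb(11) + climb(10) = 144 + 89 = 233
climb(13) = climb(12) + climb(11) = 233 + 144 = 377
climb(14) = climb(13) + climb(12) = 377 + 233 = 610
climb(15) = climb(14) + climb(13) = 610 + 377 = 987
climb(16) = climb(15) + climb(14) = 987 + 610 = 1597
climb(17) = climb(16) + climb(15) = 1597 + 987 = 2584
climb(18) = climb(17) + climb(16) = 2584 + 1597 = 4181
climb(19) = climb(18) + climb(17) = 4181 + 2584 = 6765
climb(20) = climb(19) + climb(18) = 6765 + 4181 = 10946
climb(21) = climb(20) + climb(19) = 10946 + 6765 = 17711
climb(22) = climb(21) + climb(20) = 17711 + 10946 = 28657
climb(23) = climb(22) + climb(21) = 28657 + 17711 = 46368
climb(24) = climb(23) + climb(22) = 46368 + 28657 = 75025
climb(25) = climb(24) + climb(23) = 75025 + 46368 = 121393

121393


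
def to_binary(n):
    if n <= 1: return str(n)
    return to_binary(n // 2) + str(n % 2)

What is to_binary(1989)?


to_binary(1989) = to_binary(994) + '1'
to_binary(994) = to_binary(497) + '0'
to_binary(497) = to_binary(248) + '1'
to_binary(248) = to_binary(124) + '0'
to_binary(124) = to_binary(62) + '0'
to_binary(62) = to_binary(31) + '0'
to_binary(31) = to_binary(15) + '1'
to_binary(15) = to_binary(7) + '1'
to_binary(7) = to_binary(3) + '1'
to_binary(3) = to_binary(1) + '1'
to_binary(1) = '1'  (base case)
Concatenating: '1' + '1' + '1' + '1' + '1' + '0' + '0' + '0' + '1' + '0' + '1' = '11111000101'

11111000101


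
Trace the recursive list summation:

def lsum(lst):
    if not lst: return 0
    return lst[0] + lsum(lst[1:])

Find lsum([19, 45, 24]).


lsum([19, 45, 24]) = 19 + lsum([45, 24])
lsum([45, 24]) = 45 + lsum([24])
lsum([24]) = 24 + lsum([])
lsum([]) = 0  (base case)
Total: 19 + 45 + 24 + 0 = 88

88


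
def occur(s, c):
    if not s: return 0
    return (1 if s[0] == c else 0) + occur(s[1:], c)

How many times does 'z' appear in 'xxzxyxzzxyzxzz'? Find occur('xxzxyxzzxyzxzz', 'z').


s[0]='x' != 'z' -> 0
s[0]='x' != 'z' -> 0
s[0]='z' == 'z' -> 1
s[0]='x' != 'z' -> 0
s[0]='y' != 'z' -> 0
s[0]='x' != 'z' -> 0
s[0]='z' == 'z' -> 1
s[0]='z' == 'z' -> 1
s[0]='x' != 'z' -> 0
s[0]='y' != 'z' -> 0
s[0]='z' == 'z' -> 1
s[0]='x' != 'z' -> 0
s[0]='z' == 'z' -> 1
s[0]='z' == 'z' -> 1
Sum: 0 + 0 + 1 + 0 + 0 + 0 + 1 + 1 + 0 + 0 + 1 + 0 + 1 + 1 = 6

6


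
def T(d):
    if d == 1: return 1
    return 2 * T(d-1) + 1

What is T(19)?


T(19) = 2 * T(18) + 1
T(18) = 2 * T(17) + 1
T(17) = 2 * T(16) + 1
T(16) = 2 * T(15) + 1
T(15) = 2 * T(14) + 1
T(14) = 2 * T(13) + 1
T(13) = 2 * T(12) + 1
T(12) = 2 * T(11) + 1
T(11) = 2 * T(10) + 1
T(10) = 2 * T(9) + 1
T(9) = 2 * T(8) + 1
T(8) = 2 * T(7) + 1
T(7) = 2 * T(6) + 1
T(6) = 2 * T(5) + 1
T(5) = 2 * T(4) + 1
T(4) = 2 * T(3) + 1
T(3) = 2 * T(2) + 1
T(2) = 2 * T(1) + 1
T(1) = 1  (base case)
T(2) = 2 * 1 + 1 = 3
T(3) = 2 * 3 + 1 = 7
T(4) = 2 * 7 + 1 = 15
T(5) = 2 * 15 + 1 = 31
T(6) = 2 * 31 + 1 = 63
T(7) = 2 * 63 + 1 = 127
T(8) = 2 * 127 + 1 = 255
T(9) = 2 * 255 + 1 = 511
T(10) = 2 * 511 + 1 = 1023
T(11) = 2 * 1023 + 1 = 2047
T(12) = 2 * 2047 + 1 = 4095
T(13) = 2 * 4095 + 1 = 8191
T(14) = 2 * 8191 + 1 = 16383
T(15) = 2 * 16383 + 1 = 32767
T(16) = 2 * 32767 + 1 = 65535
T(17) = 2 * 65535 + 1 = 131071
T(18) = 2 * 131071 + 1 = 262143
T(19) = 2 * 262143 + 1 = 524287

524287


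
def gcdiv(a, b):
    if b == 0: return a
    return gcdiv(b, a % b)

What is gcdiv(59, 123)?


gcdiv(59, 123) = gcdiv(123, 59)
gcdiv(123, 59) = gcdiv(59, 5)
gcdiv(59, 5) = gcdiv(5, 4)
gcdiv(5, 4) = gcdiv(4, 1)
gcdiv(4, 1) = gcdiv(1, 0)
gcdiv(1, 0) = 1  (base case)

1


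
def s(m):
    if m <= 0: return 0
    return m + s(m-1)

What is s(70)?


s(70)
= 70 + 69 + 68 + 67 + 66 + 65 + 64 + 63 + 62 + 61 + 60 + 59 + 58 + 57 + 56 + 55 + 54 + 53 + 52 + 51 + 50 + 49 + 48 + 47 + 46 + 45 + 44 + 43 + 42 + 41 + 40 + 39 + 38 + 37 + 36 + 35 + 34 + 33 + 32 + 31 + 30 + 29 + 28 + 27 + 26 + 25 + 24 + 23 + 22 + 21 + 20 + 19 + 18 + 17 + 16 + 15 + 14 + 13 + 12 + 11 + 10 + 9 + 8 + 7 + 6 + 5 + 4 + 3 + 2 + 1 + s(0)
= 70 + 69 + 68 + 67 + 66 + 65 + 64 + 63 + 62 + 61 + 60 + 59 + 58 + 57 + 56 + 55 + 54 + 53 + 52 + 51 + 50 + 49 + 48 + 47 + 46 + 45 + 44 + 43 + 42 + 41 + 40 + 39 + 38 + 37 + 36 + 35 + 34 + 33 + 32 + 31 + 30 + 29 + 28 + 27 + 26 + 25 + 24 + 23 + 22 + 21 + 20 + 19 + 18 + 17 + 16 + 15 + 14 + 13 + 12 + 11 + 10 + 9 + 8 + 7 + 6 + 5 + 4 + 3 + 2 + 1 + 0
= 2485

2485


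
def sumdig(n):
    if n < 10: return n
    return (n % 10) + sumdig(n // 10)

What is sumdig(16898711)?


sumdig(16898711) = 1 + sumdig(1689871)
sumdig(1689871) = 1 + sumdig(168987)
sumdig(168987) = 7 + sumdig(16898)
sumdig(16898) = 8 + sumdig(1689)
sumdig(1689) = 9 + sumdig(168)
sumdig(168) = 8 + sumdig(16)
sumdig(16) = 6 + sumdig(1)
sumdig(1) = 1  (base case)
Total: 1 + 1 + 7 + 8 + 9 + 8 + 6 + 1 = 41

41


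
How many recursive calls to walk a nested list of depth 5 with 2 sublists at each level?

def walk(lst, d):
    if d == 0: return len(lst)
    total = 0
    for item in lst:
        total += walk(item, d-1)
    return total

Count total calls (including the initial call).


At depth 0 (root): 1 call
At depth 1: each of 1 parents calls walk on 2 children = 2 calls
At depth 2: each of 2 parents calls walk on 2 children = 4 calls
At depth 3: each of 4 parents calls walk on 2 children = 8 calls
At depth 4: each of 8 parents calls walk on 2 children = 16 calls
At depth 5: each of 16 parents calls walk on 2 children = 32 calls
Total: 1 + 2 + 4 + 8 + 16 + 32 = 63

63


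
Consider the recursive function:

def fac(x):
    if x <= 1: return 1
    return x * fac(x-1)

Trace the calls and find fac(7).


fac(7)
= 7 * fac(6)
= 7 * 6 * fac(5)
= 7 * 6 * 5 * fac(4)
= 7 * 6 * 5 * 4 * fac(3)
= 7 * 6 * 5 * 4 * 3 * fac(2)
= 7 * 6 * 5 * 4 * 3 * 2 * fac(1)
= 7 * 6 * 5 * 4 * 3 * 2 * 1
= 5040

5040


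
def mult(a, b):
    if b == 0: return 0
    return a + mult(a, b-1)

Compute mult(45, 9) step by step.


mult(45, 9) = 45 + mult(45, 8)
mult(45, 8) = 45 + mult(45, 7)
mult(45, 7) = 45 + mult(45, 6)
mult(45, 6) = 45 + mult(45, 5)
mult(45, 5) = 45 + mult(45, 4)
mult(45, 4) = 45 + mult(45, 3)
mult(45, 3) = 45 + mult(45, 2)
mult(45, 2) = 45 + mult(45, 1)
mult(45, 1) = 45 + mult(45, 0)
mult(45, 0) = 0  (base case)
Total: 45 + 45 + 45 + 45 + 45 + 45 + 45 + 45 + 45 + 0 = 405

405


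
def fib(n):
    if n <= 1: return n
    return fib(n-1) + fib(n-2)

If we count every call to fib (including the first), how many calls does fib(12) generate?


Let C(n) = total calls for fib(n)
C(0) = 1, C(1) = 1
C(2) = 1 + C(1) + C(0) = 1 + 1 + 1 = 3
C(3) = 1 + C(2) + C(1) = 1 + 3 + 1 = 5
C(4) = 1 + C(3) + C(2) = 1 + 5 + 3 = 9
C(5) = 1 + C(4) + C(3) = 1 + 9 + 5 = 15
C(6) = 1 + C(5) + C(4) = 1 + 15 + 9 = 25
C(7) = 1 + C(6) + C(5) = 1 + 25 + 15 = 41
C(8) = 1 + C(7) + C(6) = 1 + 41 + 25 = 67
C(9) = 1 + C(8) + C(7) = 1 + 67 + 41 = 109
C(10) = 1 + C(9) + C(8) = 1 + 109 + 67 = 177
C(11) = 1 + C(10) + C(9) = 1 + 177 + 109 = 287
C(12) = 1 + C(11) + C(10) = 1 + 287 + 177 = 465

465


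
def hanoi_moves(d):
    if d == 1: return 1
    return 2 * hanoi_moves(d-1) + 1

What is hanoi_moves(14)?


hanoi_moves(14) = 2 * hanoi_moves(13) + 1
hanoi_moves(13) = 2 * hanoi_moves(12) + 1
hanoi_moves(12) = 2 * hanoi_moves(11) + 1
hanoi_moves(11) = 2 * hanoi_moves(10) + 1
hanoi_moves(10) = 2 * hanoi_moves(9) + 1
hanoi_moves(9) = 2 * hanoi_moves(8) + 1
hanoi_moves(8) = 2 * hanoi_moves(7) + 1
hanoi_moves(7) = 2 * hanoi_moves(6) + 1
hanoi_moves(6) = 2 * hanoi_moves(5) + 1
hanoi_moves(5) = 2 * hanoi_moves(4) + 1
hanoi_moves(4) = 2 * hanoi_moves(3) + 1
hanoi_moves(3) = 2 * hanoi_moves(2) + 1
hanoi_moves(2) = 2 * hanoi_moves(1) + 1
hanoi_moves(1) = 1  (base case)
hanoi_moves(2) = 2 * 1 + 1 = 3
hanoi_moves(3) = 2 * 3 + 1 = 7
hanoi_moves(4) = 2 * 7 + 1 = 15
hanoi_moves(5) = 2 * 15 + 1 = 31
hanoi_moves(6) = 2 * 31 + 1 = 63
hanoi_moves(7) = 2 * 63 + 1 = 127
hanoi_moves(8) = 2 * 127 + 1 = 255
hanoi_moves(9) = 2 * 255 + 1 = 511
hanoi_moves(10) = 2 * 511 + 1 = 1023
hanoi_moves(11) = 2 * 1023 + 1 = 2047
hanoi_moves(12) = 2 * 2047 + 1 = 4095
hanoi_moves(13) = 2 * 4095 + 1 = 8191
hanoi_moves(14) = 2 * 8191 + 1 = 16383

16383


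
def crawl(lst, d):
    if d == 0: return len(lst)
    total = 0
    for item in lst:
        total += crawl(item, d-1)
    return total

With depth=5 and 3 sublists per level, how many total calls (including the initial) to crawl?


At depth 0 (root): 1 call
At depth 1: each of 1 parents calls crawl on 3 children = 3 calls
At depth 2: each of 3 parents calls crawl on 3 children = 9 calls
At depth 3: each of 9 parents calls crawl on 3 children = 27 calls
At depth 4: each of 27 parents calls crawl on 3 children = 81 calls
At depth 5: each of 81 parents calls crawl on 3 children = 243 calls
Total: 1 + 3 + 9 + 27 + 81 + 243 = 364

364


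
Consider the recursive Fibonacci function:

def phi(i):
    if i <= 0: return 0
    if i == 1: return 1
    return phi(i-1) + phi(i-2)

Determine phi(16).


Computing phi(16) bottom-up:
phi(0) = 0
phi(1) = 1
phi(2) = phi(1) + phi(0) = 1 + 0 = 1
phi(3) = phi(2) + phi(1) = 1 + 1 = 2
phi(4) = phi(3) + phi(2) = 2 + 1 = 3
phi(5) = phi(4) + phi(3) = 3 + 2 = 5
phi(6) = phi(5) + phi(4) = 5 + 3 = 8
phi(7) = phi(6) + phi(5) = 8 + 5 = 13
phi(8) = phi(7) + phi(6) = 13 + 8 = 21
phi(9) = phi(8) + phi(7) = 21 + 13 = 34
phi(10) = phi(9) + phi(8) = 34 + 21 = 55
phi(11) = phi(10) + phi(9) = 55 + 34 = 89
phi(12) = phi(11) + phi(10) = 89 + 55 = 144
phi(13) = phi(12) + phi(11) = 144 + 89 = 233
phi(14) = phi(13) + phi(12) = 233 + 144 = 377
phi(15) = phi(14) + phi(13) = 377 + 233 = 610
phi(16) = phi(15) + phi(14) = 610 + 377 = 987

987


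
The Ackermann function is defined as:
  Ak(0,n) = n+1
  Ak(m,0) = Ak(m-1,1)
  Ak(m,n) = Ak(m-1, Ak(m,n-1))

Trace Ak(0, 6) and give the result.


Ak(0, 6) = 7
Result: Ak(0, 6) = 7

7


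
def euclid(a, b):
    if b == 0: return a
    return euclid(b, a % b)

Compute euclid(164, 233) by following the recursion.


euclid(164, 233) = euclid(233, 164)
euclid(233, 164) = euclid(164, 69)
euclid(164, 69) = euclid(69, 26)
euclid(69, 26) = euclid(26, 17)
euclid(26, 17) = euclid(17, 9)
euclid(17, 9) = euclid(9, 8)
euclid(9, 8) = euclid(8, 1)
euclid(8, 1) = euclid(1, 0)
euclid(1, 0) = 1  (base case)

1


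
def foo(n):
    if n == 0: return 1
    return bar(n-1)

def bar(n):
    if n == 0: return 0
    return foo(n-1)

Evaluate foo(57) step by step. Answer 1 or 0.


foo(57) = bar(56)
bar(56) = foo(55)
foo(55) = bar(54)
bar(54) = foo(53)
foo(53) = bar(52)
bar(52) = foo(51)
foo(51) = bar(50)
bar(50) = foo(49)
foo(49) = bar(48)
bar(48) = foo(47)
foo(47) = bar(46)
bar(46) = foo(45)
foo(45) = bar(44)
bar(44) = foo(43)
foo(43) = bar(42)
bar(42) = foo(41)
foo(41) = bar(40)
bar(40) = foo(39)
foo(39) = bar(38)
bar(38) = foo(37)
foo(37) = bar(36)
bar(36) = foo(35)
foo(35) = bar(34)
bar(34) = foo(33)
foo(33) = bar(32)
bar(32) = foo(31)
foo(31) = bar(30)
bar(30) = foo(29)
foo(29) = bar(28)
bar(28) = foo(27)
foo(27) = bar(26)
bar(26) = foo(25)
foo(25) = bar(24)
bar(24) = foo(23)
foo(23) = bar(22)
bar(22) = foo(21)
foo(21) = bar(20)
bar(20) = foo(19)
foo(19) = bar(18)
bar(18) = foo(17)
foo(17) = bar(16)
bar(16) = foo(15)
foo(15) = bar(14)
bar(14) = foo(13)
foo(13) = bar(12)
bar(12) = foo(11)
foo(11) = bar(10)
bar(10) = foo(9)
foo(9) = bar(8)
bar(8) = foo(7)
foo(7) = bar(6)
bar(6) = foo(5)
foo(5) = bar(4)
bar(4) = foo(3)
foo(3) = bar(2)
bar(2) = foo(1)
foo(1) = bar(0)
bar(0) = 0  (base case)
Result: 0

0


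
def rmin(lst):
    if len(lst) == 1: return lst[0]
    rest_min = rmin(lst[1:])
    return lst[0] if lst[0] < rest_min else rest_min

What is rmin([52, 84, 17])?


rmin([52, 84, 17]): compare 52 with rmin([84, 17])
rmin([84, 17]): compare 84 with rmin([17])
rmin([17]) = 17  (base case)
Compare 84 with 17 -> 17
Compare 52 with 17 -> 17

17
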